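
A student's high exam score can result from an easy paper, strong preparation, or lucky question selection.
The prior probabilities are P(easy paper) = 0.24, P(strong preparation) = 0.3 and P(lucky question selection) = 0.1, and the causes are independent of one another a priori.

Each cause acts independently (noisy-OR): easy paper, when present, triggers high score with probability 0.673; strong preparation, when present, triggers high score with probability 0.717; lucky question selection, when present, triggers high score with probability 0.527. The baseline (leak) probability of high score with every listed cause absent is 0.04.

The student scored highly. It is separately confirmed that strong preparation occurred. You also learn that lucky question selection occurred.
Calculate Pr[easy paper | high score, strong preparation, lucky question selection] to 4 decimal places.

Pr[easy paper | high score, strong preparation, lucky question selection] ≈ 0.2577

Under noisy-OR, P(high score | causes) = 1 − (1−0.04)·∏(1−qᵢ) over the active causes.
Sum P(high score|·) weighted by the priors over both values of easy paper:
  P(high score | strong preparation, lucky question selection) = 0.871495·0.76 + 0.957979·0.24
        = 0.662336 + 0.229915 = 0.892251
The terms with easy paper present sum to 0.229915, so
  P(easy paper | high score, strong preparation, lucky question selection) = 0.229915 / 0.892251 ≈ 0.2577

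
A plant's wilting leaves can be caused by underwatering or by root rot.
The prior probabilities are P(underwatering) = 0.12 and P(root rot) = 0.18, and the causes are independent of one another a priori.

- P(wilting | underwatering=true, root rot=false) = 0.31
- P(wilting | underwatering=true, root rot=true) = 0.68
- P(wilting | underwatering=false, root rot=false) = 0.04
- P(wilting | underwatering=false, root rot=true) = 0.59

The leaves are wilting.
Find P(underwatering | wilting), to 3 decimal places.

P(underwatering | wilting) ≈ 0.270

Numerator (weight on configurations with underwatering): 0.030504 + 0.014688 = 0.045192
The normalizing constant is 0.04×0.88×0.82 + 0.59×0.88×0.18 + 0.31×0.12×0.82 + 0.68×0.12×0.18 = 0.167512
P(underwatering | wilting) = 0.045192/0.167512 ≈ 0.270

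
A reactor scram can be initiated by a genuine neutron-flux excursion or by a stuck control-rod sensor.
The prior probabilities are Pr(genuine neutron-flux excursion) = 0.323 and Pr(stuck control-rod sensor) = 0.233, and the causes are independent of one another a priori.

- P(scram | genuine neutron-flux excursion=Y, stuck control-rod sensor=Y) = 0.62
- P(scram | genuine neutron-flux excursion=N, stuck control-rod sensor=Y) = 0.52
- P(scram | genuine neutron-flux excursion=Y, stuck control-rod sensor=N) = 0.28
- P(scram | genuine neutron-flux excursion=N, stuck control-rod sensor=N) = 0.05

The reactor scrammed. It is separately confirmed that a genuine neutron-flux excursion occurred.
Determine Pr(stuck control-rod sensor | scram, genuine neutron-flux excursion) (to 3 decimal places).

Sum P(scram|·) weighted by the priors over both values of stuck control-rod sensor:
  P(scram | genuine neutron-flux excursion) = 0.28·0.767 + 0.62·0.233
        = 0.214760 + 0.144460 = 0.359220
Keeping only the stuck control-rod sensor-present terms gives 0.144460, so
  P(stuck control-rod sensor | scram, genuine neutron-flux excursion) = 0.144460 / 0.359220 ≈ 0.402

Pr(stuck control-rod sensor | scram, genuine neutron-flux excursion) ≈ 0.402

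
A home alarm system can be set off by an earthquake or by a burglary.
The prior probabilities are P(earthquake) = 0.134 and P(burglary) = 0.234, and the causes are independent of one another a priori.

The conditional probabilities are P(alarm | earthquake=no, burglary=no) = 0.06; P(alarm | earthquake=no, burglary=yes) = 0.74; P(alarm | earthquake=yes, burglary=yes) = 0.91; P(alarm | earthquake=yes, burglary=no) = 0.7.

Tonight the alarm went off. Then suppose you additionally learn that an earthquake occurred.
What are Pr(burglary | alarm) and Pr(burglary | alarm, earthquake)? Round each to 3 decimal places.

Weight on burglary=true, given the evidence: 0.149957 + 0.028534 = 0.178491
Denominator P(alarm): 0.06×0.866×0.766 + 0.74×0.866×0.234 + 0.7×0.134×0.766 + 0.91×0.134×0.234 = 0.290143
P(burglary | alarm) = 0.178491/0.290143 ≈ 0.615

Now condition on the additional information:
Sum P(alarm|·) weighted by the priors over both values of burglary:
  P(alarm | earthquake) = 0.7×0.766 + 0.91×0.234
        = 0.536200 + 0.212940 = 0.749140
The terms with burglary present sum to 0.212940, so
  P(burglary | alarm, earthquake) = 0.212940 / 0.749140 ≈ 0.284
The drop from 0.615 to 0.284 is the explaining-away (discounting) effect.

Pr(burglary | alarm) ≈ 0.615; Pr(burglary | alarm, earthquake) ≈ 0.284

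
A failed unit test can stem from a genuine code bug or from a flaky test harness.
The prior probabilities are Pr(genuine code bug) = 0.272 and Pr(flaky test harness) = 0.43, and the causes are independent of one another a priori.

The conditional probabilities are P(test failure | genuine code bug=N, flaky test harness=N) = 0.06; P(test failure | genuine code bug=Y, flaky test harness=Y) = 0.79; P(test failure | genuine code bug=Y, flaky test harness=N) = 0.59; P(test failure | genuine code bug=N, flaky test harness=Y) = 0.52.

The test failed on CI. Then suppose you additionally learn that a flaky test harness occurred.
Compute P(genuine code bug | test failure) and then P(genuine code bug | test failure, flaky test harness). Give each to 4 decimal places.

P(genuine code bug | test failure) ≈ 0.4949; P(genuine code bug | test failure, flaky test harness) ≈ 0.3621

P(test failure) = 0.06·0.728·0.57 + 0.52·0.728·0.43 + 0.59·0.272·0.57 + 0.79·0.272·0.43 = 0.024898 + 0.162781 + 0.091474 + 0.092398 = 0.371551
The genuine code bug-present share is 0.091474 + 0.092398 = 0.183872.
So P(genuine code bug | test failure) = 0.183872/0.371551 ≈ 0.4949.

Now condition on the additional information:
For the numerator, keep only genuine code bug=true terms: 0.79*0.272 = 0.214880
Normalizer over all consistent configurations: 0.52*0.728 + 0.79*0.272 = 0.593440
P(genuine code bug | test failure, flaky test harness) = 0.214880/0.593440 ≈ 0.3621
The drop from 0.4949 to 0.3621 is the explaining-away (discounting) effect.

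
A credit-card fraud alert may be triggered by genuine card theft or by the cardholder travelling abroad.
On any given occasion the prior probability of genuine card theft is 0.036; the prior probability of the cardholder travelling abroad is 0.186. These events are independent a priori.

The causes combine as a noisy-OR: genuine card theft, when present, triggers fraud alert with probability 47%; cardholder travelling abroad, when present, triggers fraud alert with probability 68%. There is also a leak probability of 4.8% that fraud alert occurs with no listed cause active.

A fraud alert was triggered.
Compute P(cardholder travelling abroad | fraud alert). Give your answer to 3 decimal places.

P(cardholder travelling abroad | fraud alert) ≈ 0.714

Under noisy-OR, P(fraud alert | causes) = 1 − (1−0.048)·∏(1−qᵢ) over the active causes.
Sum P(fraud alert|·) weighted by the priors over the 4 (genuine card theft, cardholder travelling abroad) configurations:
  P(fraud alert) = 0.048*0.964*0.814 + 0.69536*0.964*0.186 + 0.49544*0.036*0.814 + 0.838541*0.036*0.186
        = 0.037665 + 0.124681 + 0.014518 + 0.005615 = 0.182479
Configurations with cardholder travelling abroad contribute 0.130296, so
  P(cardholder travelling abroad | fraud alert) = 0.130296 / 0.182479 ≈ 0.714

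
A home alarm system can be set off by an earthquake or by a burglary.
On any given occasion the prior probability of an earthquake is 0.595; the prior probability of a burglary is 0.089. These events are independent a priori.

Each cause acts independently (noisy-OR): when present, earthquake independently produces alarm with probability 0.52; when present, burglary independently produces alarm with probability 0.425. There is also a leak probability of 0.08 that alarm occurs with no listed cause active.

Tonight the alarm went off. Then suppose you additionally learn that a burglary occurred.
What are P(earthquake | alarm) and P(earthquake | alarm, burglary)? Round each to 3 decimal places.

Under noisy-OR, P(alarm | causes) = 1 − (1−0.08)·∏(1−qᵢ) over the active causes.
Weight on earthquake=true, given the evidence: 0.302678 + 0.039509 = 0.342187
The normalizing constant is 0.08*0.405*0.911 + 0.471*0.405*0.089 + 0.5584*0.595*0.911 + 0.74608*0.595*0.089 = 0.388680
Posterior = 0.342187 / 0.388680 ≈ 0.880

With the extra evidence:
Weight on earthquake=true, given the evidence: 0.74608×0.595 = 0.443918
Normalizer over all consistent configurations: 0.471×0.405 + 0.74608×0.595 = 0.634673
Posterior = 0.443918 / 0.634673 ≈ 0.699
This is intercausal reasoning (explaining away): once burglary accounts for the alarm, earthquake becomes less likely.

P(earthquake | alarm) ≈ 0.880; P(earthquake | alarm, burglary) ≈ 0.699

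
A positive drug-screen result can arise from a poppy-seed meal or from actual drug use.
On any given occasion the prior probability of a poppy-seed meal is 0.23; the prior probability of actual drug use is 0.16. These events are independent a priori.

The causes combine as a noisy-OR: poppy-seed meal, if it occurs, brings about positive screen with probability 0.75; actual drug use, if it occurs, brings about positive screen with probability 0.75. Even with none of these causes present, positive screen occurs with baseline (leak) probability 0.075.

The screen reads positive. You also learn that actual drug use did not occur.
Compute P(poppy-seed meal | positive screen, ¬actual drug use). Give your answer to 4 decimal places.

Under noisy-OR, P(positive screen | causes) = 1 − (1−0.075)·∏(1−qᵢ) over the active causes.
P(positive screen | ¬actual drug use) = 0.075*0.77 + 0.76875*0.23 = 0.057750 + 0.176813 = 0.234563
Of this, 0.176813 comes from 0.76875*0.23 (the poppy-seed meal=true cases).
So P(poppy-seed meal | positive screen, ¬actual drug use) = 0.176813/0.234563 ≈ 0.7538.

P(poppy-seed meal | positive screen, ¬actual drug use) ≈ 0.7538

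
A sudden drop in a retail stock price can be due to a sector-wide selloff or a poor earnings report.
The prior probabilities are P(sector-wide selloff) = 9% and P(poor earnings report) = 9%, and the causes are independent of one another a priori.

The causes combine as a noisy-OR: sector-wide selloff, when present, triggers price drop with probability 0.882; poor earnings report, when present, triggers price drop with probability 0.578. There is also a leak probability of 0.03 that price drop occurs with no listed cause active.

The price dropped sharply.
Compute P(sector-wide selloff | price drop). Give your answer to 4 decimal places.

Under noisy-OR, P(price drop | causes) = 1 − (1−0.03)·∏(1−qᵢ) over the active causes.
Sum P(price drop|·) weighted by the priors over the 4 (sector-wide selloff, poor earnings report) configurations:
  P(price drop) = 0.03*0.91*0.91 + 0.59066*0.91*0.09 + 0.88554*0.09*0.91 + 0.951698*0.09*0.09
        = 0.024843 + 0.048375 + 0.072526 + 0.007709 = 0.153453
The terms with sector-wide selloff present sum to 0.080235, so
  P(sector-wide selloff | price drop) = 0.080235 / 0.153453 ≈ 0.5229

P(sector-wide selloff | price drop) ≈ 0.5229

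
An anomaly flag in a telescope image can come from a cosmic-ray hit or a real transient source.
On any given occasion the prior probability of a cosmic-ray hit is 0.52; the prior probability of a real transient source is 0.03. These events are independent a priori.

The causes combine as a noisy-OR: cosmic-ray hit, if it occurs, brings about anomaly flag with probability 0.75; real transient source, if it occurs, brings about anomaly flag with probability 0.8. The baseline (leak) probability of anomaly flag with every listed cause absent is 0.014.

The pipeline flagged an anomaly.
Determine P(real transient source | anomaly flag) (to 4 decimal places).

Under noisy-OR, P(anomaly flag | causes) = 1 − (1−0.014)·∏(1−qᵢ) over the active causes.
Sum P(anomaly flag|·) weighted by the priors over the 4 (cosmic-ray hit, real transient source) configurations:
  P(anomaly flag) = 0.014·0.48·0.97 + 0.8028·0.48·0.03 + 0.7535·0.52·0.97 + 0.9507·0.52·0.03
        = 0.006518 + 0.011560 + 0.380065 + 0.014831 = 0.412974
Configurations with real transient source contribute 0.026391, so
  P(real transient source | anomaly flag) = 0.026391 / 0.412974 ≈ 0.0639

P(real transient source | anomaly flag) ≈ 0.0639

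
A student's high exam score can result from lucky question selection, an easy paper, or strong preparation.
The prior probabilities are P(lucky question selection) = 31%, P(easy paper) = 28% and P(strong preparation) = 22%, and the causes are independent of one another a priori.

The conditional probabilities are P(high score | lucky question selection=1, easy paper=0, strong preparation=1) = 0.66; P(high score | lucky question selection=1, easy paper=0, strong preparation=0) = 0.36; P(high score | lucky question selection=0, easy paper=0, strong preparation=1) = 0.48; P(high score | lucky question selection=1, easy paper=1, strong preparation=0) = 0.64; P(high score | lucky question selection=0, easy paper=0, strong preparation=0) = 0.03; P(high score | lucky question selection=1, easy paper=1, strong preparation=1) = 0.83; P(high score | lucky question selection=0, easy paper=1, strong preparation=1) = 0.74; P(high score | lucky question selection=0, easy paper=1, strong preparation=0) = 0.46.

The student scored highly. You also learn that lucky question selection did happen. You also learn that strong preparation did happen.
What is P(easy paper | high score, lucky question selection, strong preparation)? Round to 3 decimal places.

Numerator (weight on configurations with easy paper): 0.83·0.28 = 0.232400
Normalizer over all consistent configurations: 0.66·0.72 + 0.83·0.28 = 0.707600
P(easy paper | high score, lucky question selection, strong preparation) = 0.232400/0.707600 ≈ 0.328

P(easy paper | high score, lucky question selection, strong preparation) ≈ 0.328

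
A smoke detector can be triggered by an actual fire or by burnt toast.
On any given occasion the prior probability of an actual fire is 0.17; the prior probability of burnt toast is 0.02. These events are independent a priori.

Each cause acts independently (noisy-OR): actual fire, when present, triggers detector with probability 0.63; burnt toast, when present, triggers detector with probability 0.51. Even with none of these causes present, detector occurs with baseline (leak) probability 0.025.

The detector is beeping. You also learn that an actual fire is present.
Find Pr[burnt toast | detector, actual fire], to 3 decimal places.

Under noisy-OR, P(detector | causes) = 1 − (1−0.025)·∏(1−qᵢ) over the active causes.
For the numerator, keep only burnt toast=true terms: 0.823233×0.02 = 0.016465
Normalizer over all consistent configurations: 0.63925×0.98 + 0.823233×0.02 = 0.642930
P(burnt toast | detector, actual fire) = 0.016465/0.642930 ≈ 0.026

Pr[burnt toast | detector, actual fire] ≈ 0.026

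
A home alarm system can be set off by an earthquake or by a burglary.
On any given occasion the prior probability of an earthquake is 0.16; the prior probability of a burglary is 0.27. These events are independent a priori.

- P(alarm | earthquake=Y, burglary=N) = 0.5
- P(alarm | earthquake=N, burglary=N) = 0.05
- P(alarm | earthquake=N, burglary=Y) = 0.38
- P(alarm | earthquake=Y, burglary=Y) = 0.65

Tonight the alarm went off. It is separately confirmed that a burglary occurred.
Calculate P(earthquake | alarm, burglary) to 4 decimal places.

P(alarm | burglary) = 0.38*0.84 + 0.65*0.16 = 0.319200 + 0.104000 = 0.423200
Of this, 0.104000 comes from 0.65*0.16 (the earthquake=true cases).
So P(earthquake | alarm, burglary) = 0.104000/0.423200 ≈ 0.2457.

P(earthquake | alarm, burglary) ≈ 0.2457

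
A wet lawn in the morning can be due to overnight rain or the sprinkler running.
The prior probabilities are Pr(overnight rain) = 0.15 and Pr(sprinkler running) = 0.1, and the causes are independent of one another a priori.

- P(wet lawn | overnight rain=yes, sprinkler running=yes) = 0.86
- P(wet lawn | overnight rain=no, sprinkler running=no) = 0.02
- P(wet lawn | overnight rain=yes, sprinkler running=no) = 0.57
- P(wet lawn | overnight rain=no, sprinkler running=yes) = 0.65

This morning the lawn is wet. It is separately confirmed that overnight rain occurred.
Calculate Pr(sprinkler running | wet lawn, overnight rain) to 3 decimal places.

Sum P(wet lawn|·) weighted by the priors over both values of sprinkler running:
  P(wet lawn | overnight rain) = 0.57*0.9 + 0.86*0.1
        = 0.513000 + 0.086000 = 0.599000
The terms with sprinkler running present sum to 0.086000, so
  P(sprinkler running | wet lawn, overnight rain) = 0.086000 / 0.599000 ≈ 0.144

Pr(sprinkler running | wet lawn, overnight rain) ≈ 0.144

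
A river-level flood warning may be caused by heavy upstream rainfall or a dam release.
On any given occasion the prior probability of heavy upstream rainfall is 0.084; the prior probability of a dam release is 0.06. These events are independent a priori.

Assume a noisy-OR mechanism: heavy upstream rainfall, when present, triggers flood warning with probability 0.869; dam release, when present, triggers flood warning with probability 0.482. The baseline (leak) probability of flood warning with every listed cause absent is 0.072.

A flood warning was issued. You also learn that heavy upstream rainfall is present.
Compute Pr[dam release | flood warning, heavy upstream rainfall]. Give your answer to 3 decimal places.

Under noisy-OR, P(flood warning | causes) = 1 − (1−0.072)·∏(1−qᵢ) over the active causes.
Numerator (weight on configurations with dam release): 0.937028*0.06 = 0.056222
Normalizer over all consistent configurations: 0.878432*0.94 + 0.937028*0.06 = 0.881948
Posterior = 0.056222 / 0.881948 ≈ 0.064

Pr[dam release | flood warning, heavy upstream rainfall] ≈ 0.064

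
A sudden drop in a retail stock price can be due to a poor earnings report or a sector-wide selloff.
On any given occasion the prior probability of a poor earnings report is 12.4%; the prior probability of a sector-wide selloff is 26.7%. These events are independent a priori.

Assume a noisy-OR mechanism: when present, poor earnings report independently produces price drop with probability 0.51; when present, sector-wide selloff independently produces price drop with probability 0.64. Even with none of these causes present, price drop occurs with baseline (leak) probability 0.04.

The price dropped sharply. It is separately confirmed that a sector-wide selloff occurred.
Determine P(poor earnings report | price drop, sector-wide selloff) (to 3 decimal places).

Under noisy-OR, P(price drop | causes) = 1 − (1−0.04)·∏(1−qᵢ) over the active causes.
P(price drop | sector-wide selloff) = 0.6544*0.876 + 0.830656*0.124 = 0.573254 + 0.103001 = 0.676255
Of this, 0.103001 comes from 0.830656*0.124 (the poor earnings report=true cases).
So P(poor earnings report | price drop, sector-wide selloff) = 0.103001/0.676255 ≈ 0.152.

P(poor earnings report | price drop, sector-wide selloff) ≈ 0.152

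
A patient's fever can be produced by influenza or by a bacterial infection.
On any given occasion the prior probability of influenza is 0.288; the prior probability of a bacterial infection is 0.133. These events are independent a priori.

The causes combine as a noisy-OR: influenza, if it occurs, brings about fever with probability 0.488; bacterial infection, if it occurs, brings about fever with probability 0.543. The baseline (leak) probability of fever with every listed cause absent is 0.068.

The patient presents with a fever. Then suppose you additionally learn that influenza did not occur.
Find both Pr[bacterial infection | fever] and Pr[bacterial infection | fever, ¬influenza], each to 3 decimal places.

Pr[bacterial infection | fever] ≈ 0.328; Pr[bacterial infection | fever, ¬influenza] ≈ 0.564

Under noisy-OR, P(fever | causes) = 1 − (1−0.068)·∏(1−qᵢ) over the active causes.
By total probability over the 4 (influenza, bacterial infection) configurations:
  P(fever) = 0.068·0.712·0.867 + 0.574076·0.712·0.133 + 0.522816·0.288·0.867 + 0.781927·0.288·0.133
        = 0.041977 + 0.054363 + 0.130545 + 0.029951 = 0.256836
The terms with bacterial infection present sum to 0.084314, so
  P(bacterial infection | fever) = 0.084314 / 0.256836 ≈ 0.328

With the extra evidence:
P(fever | ¬influenza) = 0.068×0.867 + 0.574076×0.133 = 0.058956 + 0.076352 = 0.135308
Restricting to configurations with bacterial infection present: 0.574076×0.133 = 0.076352.
So P(bacterial infection | fever, ¬influenza) = 0.076352/0.135308 ≈ 0.564.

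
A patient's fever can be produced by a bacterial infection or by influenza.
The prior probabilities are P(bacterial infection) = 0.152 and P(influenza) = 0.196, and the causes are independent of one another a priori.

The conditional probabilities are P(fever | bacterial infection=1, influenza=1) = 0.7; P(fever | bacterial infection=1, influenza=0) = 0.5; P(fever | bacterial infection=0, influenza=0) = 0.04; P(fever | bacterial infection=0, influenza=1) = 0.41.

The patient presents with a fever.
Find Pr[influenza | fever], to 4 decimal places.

Pr[influenza | fever] ≈ 0.5018

Enumerate the 4 (bacterial infection, influenza) configurations and weight by the priors:
  P(fever) = 0.04×0.848×0.804 + 0.41×0.848×0.196 + 0.5×0.152×0.804 + 0.7×0.152×0.196
        = 0.027272 + 0.068145 + 0.061104 + 0.020854 = 0.177375
The terms with influenza present sum to 0.088999, so
  P(influenza | fever) = 0.088999 / 0.177375 ≈ 0.5018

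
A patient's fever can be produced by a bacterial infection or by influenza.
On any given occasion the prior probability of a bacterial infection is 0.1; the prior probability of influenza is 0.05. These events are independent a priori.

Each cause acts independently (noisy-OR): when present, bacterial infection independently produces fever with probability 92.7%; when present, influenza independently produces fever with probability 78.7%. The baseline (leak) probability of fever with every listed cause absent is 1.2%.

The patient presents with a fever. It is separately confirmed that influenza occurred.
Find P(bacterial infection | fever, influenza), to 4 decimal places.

Under noisy-OR, P(fever | causes) = 1 − (1−0.012)·∏(1−qᵢ) over the active causes.
P(fever | influenza) = 0.789556*0.9 + 0.984638*0.1 = 0.710600 + 0.098464 = 0.809064
The bacterial infection-present share is 0.984638*0.1 = 0.098464.
So P(bacterial infection | fever, influenza) = 0.098464/0.809064 ≈ 0.1217.

P(bacterial infection | fever, influenza) ≈ 0.1217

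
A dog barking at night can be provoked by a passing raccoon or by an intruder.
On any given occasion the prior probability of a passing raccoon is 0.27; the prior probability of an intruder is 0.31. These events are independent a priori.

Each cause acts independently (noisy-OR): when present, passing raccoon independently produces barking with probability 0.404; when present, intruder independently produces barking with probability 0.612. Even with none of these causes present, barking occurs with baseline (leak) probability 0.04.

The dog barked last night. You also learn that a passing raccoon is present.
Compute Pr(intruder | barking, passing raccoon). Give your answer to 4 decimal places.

Under noisy-OR, P(barking | causes) = 1 − (1−0.04)·∏(1−qᵢ) over the active causes.
Enumerate both values of intruder and weight by the priors:
  P(barking | passing raccoon) = 0.42784×0.69 + 0.778002×0.31
        = 0.295210 + 0.241181 = 0.536391
The terms with intruder present sum to 0.241181, so
  P(intruder | barking, passing raccoon) = 0.241181 / 0.536391 ≈ 0.4496

Pr(intruder | barking, passing raccoon) ≈ 0.4496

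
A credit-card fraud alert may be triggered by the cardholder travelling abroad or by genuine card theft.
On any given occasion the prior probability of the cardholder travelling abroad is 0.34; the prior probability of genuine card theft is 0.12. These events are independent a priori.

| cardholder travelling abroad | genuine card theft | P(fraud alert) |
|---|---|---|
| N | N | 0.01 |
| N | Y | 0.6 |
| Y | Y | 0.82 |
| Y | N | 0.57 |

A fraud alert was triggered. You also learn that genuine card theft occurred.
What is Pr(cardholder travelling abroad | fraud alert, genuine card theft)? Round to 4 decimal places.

Pr(cardholder travelling abroad | fraud alert, genuine card theft) ≈ 0.4132

P(fraud alert | genuine card theft) = 0.6×0.66 + 0.82×0.34 = 0.396000 + 0.278800 = 0.674800
The cardholder travelling abroad-present share is 0.82×0.34 = 0.278800.
P(cardholder travelling abroad | fraud alert, genuine card theft) = 0.278800 / 0.674800 ≈ 0.4132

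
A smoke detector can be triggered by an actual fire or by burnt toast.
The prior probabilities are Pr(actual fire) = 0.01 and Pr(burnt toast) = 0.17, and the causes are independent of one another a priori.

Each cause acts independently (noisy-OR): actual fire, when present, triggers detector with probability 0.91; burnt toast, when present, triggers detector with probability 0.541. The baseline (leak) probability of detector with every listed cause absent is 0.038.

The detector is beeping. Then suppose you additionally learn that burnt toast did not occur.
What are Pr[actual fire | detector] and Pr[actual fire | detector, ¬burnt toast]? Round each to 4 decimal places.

Pr[actual fire | detector] ≈ 0.0685; Pr[actual fire | detector, ¬burnt toast] ≈ 0.1954

Under noisy-OR, P(detector | causes) = 1 − (1−0.038)·∏(1−qᵢ) over the active causes.
P(detector) = 0.038*0.99*0.83 + 0.558442*0.99*0.17 + 0.91342*0.01*0.83 + 0.96026*0.01*0.17 = 0.031225 + 0.093986 + 0.007581 + 0.001632 = 0.134424
Restricting to configurations with actual fire present: 0.007581 + 0.001632 = 0.009213.
Hence the posterior is 0.009213/0.134424 ≈ 0.0685.

Now condition on the additional information:
P(detector | ¬burnt toast) = 0.038×0.99 + 0.91342×0.01 = 0.037620 + 0.009134 = 0.046754
Of this, 0.009134 comes from 0.91342×0.01 (the actual fire=true cases).
Hence the posterior is 0.009134/0.046754 ≈ 0.1954.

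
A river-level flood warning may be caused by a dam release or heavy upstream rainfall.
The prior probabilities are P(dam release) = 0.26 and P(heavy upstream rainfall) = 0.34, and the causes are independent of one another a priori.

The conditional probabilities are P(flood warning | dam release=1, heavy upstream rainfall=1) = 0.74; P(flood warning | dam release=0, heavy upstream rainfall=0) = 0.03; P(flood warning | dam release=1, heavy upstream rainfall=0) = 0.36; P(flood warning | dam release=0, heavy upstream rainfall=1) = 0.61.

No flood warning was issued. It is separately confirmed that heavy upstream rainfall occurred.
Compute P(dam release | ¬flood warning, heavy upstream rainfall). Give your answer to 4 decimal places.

P(¬flood warning | heavy upstream rainfall) = 0.39*0.74 + 0.26*0.26 = 0.288600 + 0.067600 = 0.356200
Of this, 0.067600 comes from 0.26*0.26 (the dam release=true cases).
Hence the posterior is 0.067600/0.356200 ≈ 0.1898.

P(dam release | ¬flood warning, heavy upstream rainfall) ≈ 0.1898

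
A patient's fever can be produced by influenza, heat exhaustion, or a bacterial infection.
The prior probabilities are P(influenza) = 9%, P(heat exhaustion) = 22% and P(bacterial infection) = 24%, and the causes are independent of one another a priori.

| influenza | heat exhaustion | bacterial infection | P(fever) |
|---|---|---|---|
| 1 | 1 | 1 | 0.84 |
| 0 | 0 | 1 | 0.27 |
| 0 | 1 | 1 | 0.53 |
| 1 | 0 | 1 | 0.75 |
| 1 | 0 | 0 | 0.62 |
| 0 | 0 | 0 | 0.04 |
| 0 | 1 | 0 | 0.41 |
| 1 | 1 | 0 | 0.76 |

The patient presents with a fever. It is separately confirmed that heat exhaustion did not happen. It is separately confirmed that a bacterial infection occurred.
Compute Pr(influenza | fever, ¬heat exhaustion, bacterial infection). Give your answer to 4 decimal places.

By total probability over both values of influenza:
  P(fever | ¬heat exhaustion, bacterial infection) = 0.27*0.91 + 0.75*0.09
        = 0.245700 + 0.067500 = 0.313200
Configurations with influenza contribute 0.067500, so
  P(influenza | fever, ¬heat exhaustion, bacterial infection) = 0.067500 / 0.313200 ≈ 0.2155

Pr(influenza | fever, ¬heat exhaustion, bacterial infection) ≈ 0.2155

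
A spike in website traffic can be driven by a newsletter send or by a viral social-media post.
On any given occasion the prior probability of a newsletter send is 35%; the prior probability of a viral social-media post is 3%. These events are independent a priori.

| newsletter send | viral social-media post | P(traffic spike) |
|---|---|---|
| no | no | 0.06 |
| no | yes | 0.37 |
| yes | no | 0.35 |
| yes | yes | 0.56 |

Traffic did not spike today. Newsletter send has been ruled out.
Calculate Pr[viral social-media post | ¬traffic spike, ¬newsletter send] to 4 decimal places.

Pr[viral social-media post | ¬traffic spike, ¬newsletter send] ≈ 0.0203

Sum P(¬traffic spike|·) weighted by the priors over both values of viral social-media post:
  P(¬traffic spike | ¬newsletter send) = 0.94*0.97 + 0.63*0.03
        = 0.911800 + 0.018900 = 0.930700
Configurations with viral social-media post contribute 0.018900, so
  P(viral social-media post | ¬traffic spike, ¬newsletter send) = 0.018900 / 0.930700 ≈ 0.0203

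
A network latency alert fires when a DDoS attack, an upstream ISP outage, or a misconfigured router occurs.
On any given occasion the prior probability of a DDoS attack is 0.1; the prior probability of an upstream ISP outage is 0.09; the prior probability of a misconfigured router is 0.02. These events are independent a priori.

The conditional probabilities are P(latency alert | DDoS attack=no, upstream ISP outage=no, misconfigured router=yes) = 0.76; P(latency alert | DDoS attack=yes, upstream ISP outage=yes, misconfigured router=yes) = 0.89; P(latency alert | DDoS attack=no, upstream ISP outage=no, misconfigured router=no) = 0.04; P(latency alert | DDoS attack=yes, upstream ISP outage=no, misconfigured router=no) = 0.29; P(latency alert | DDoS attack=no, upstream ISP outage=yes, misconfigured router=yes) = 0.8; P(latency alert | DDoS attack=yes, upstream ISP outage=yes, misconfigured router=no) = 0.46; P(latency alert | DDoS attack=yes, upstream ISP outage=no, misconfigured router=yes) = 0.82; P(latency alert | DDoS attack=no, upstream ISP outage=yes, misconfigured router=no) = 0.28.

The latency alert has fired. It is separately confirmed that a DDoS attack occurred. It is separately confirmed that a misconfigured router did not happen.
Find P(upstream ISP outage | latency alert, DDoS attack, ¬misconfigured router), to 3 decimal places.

P(upstream ISP outage | latency alert, DDoS attack, ¬misconfigured router) ≈ 0.136

For the numerator, keep only upstream ISP outage=true terms: 0.46×0.09 = 0.041400
Denominator P(latency alert | DDoS attack, ¬misconfigured router): 0.29×0.91 + 0.46×0.09 = 0.305300
P(upstream ISP outage | latency alert, DDoS attack, ¬misconfigured router) = 0.041400/0.305300 ≈ 0.136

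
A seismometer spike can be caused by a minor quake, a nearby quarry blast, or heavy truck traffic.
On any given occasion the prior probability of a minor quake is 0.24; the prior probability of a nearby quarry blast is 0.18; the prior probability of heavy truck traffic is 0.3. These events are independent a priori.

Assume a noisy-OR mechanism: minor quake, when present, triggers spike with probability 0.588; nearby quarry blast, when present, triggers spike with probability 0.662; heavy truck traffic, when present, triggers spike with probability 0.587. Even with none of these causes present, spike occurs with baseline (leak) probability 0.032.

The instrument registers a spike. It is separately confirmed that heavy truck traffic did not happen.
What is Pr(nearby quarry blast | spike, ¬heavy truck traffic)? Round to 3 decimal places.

Pr(nearby quarry blast | spike, ¬heavy truck traffic) ≈ 0.483

Under noisy-OR, P(spike | causes) = 1 − (1−0.032)·∏(1−qᵢ) over the active causes.
Sum P(spike|·) weighted by the priors over the 4 (minor quake, nearby quarry blast) configurations:
  P(spike | ¬heavy truck traffic) = 0.032×0.76×0.82 + 0.672816×0.76×0.18 + 0.601184×0.24×0.82 + 0.8652×0.24×0.18
        = 0.019942 + 0.092041 + 0.118313 + 0.037377 = 0.267673
Keeping only the nearby quarry blast-present terms gives 0.129418, so
  P(nearby quarry blast | spike, ¬heavy truck traffic) = 0.129418 / 0.267673 ≈ 0.483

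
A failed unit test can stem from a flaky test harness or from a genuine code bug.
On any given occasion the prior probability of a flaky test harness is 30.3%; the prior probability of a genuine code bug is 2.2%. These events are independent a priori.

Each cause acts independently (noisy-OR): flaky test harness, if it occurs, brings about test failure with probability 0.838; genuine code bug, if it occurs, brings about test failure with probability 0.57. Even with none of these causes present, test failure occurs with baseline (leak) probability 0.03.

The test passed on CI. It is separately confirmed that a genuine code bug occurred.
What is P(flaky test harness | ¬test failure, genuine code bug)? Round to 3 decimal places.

Under noisy-OR, P(test failure | causes) = 1 − (1−0.03)·∏(1−qᵢ) over the active causes.
P(¬test failure | genuine code bug) = 0.4171*0.697 + 0.06757*0.303 = 0.290719 + 0.020474 = 0.311193
The flaky test harness-present share is 0.06757*0.303 = 0.020474.
P(flaky test harness | ¬test failure, genuine code bug) = 0.020474 / 0.311193 ≈ 0.066

P(flaky test harness | ¬test failure, genuine code bug) ≈ 0.066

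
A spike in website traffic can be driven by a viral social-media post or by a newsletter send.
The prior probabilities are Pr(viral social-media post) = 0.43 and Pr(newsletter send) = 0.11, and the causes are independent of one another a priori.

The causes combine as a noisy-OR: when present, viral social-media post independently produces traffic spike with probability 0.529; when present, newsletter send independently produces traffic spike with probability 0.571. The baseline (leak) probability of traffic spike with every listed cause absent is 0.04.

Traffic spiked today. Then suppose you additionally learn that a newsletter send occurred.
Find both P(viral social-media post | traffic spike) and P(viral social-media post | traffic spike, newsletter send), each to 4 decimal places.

P(viral social-media post | traffic spike) ≈ 0.8125; P(viral social-media post | traffic spike, newsletter send) ≈ 0.5083

Under noisy-OR, P(traffic spike | causes) = 1 − (1−0.04)·∏(1−qᵢ) over the active causes.
For the numerator, keep only viral social-media post=true terms: 0.209658 + 0.038125 = 0.247783
The normalizing constant is 0.04×0.57×0.89 + 0.58816×0.57×0.11 + 0.54784×0.43×0.89 + 0.806023×0.43×0.11 = 0.304953
Posterior = 0.247783 / 0.304953 ≈ 0.8125

Now also conditioning on newsletter send=true:
Numerator (weight on configurations with viral social-media post): 0.806023×0.43 = 0.346590
Denominator P(traffic spike | newsletter send): 0.58816×0.57 + 0.806023×0.43 = 0.681841
P(viral social-media post | traffic spike, newsletter send) = 0.346590/0.681841 ≈ 0.5083
Conditioning on newsletter send lowers the posterior on viral social-media post: the classic explaining-away effect in a common-effect structure.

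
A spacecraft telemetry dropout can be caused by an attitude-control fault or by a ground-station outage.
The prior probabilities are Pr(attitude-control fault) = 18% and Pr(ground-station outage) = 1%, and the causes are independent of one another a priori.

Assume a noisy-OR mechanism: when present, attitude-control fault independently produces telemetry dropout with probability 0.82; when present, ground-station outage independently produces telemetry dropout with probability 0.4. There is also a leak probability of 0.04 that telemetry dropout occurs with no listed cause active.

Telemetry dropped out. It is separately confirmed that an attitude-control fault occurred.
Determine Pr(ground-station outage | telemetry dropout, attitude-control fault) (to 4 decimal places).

Under noisy-OR, P(telemetry dropout | causes) = 1 − (1−0.04)·∏(1−qᵢ) over the active causes.
Weight on ground-station outage=true, given the evidence: 0.89632*0.01 = 0.008963
Denominator P(telemetry dropout | attitude-control fault): 0.8272*0.99 + 0.89632*0.01 = 0.827891
Posterior = 0.008963 / 0.827891 ≈ 0.0108

Pr(ground-station outage | telemetry dropout, attitude-control fault) ≈ 0.0108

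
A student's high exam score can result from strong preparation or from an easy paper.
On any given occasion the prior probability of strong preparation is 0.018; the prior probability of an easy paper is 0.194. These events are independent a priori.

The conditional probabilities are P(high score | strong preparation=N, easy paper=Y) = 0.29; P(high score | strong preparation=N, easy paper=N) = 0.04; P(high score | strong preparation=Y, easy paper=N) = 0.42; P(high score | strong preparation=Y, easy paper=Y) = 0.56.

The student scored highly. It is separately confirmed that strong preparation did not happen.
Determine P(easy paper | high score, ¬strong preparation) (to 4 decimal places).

For the numerator, keep only easy paper=true terms: 0.29×0.194 = 0.056260
Denominator P(high score | ¬strong preparation): 0.04×0.806 + 0.29×0.194 = 0.088500
Posterior = 0.056260 / 0.088500 ≈ 0.6357

P(easy paper | high score, ¬strong preparation) ≈ 0.6357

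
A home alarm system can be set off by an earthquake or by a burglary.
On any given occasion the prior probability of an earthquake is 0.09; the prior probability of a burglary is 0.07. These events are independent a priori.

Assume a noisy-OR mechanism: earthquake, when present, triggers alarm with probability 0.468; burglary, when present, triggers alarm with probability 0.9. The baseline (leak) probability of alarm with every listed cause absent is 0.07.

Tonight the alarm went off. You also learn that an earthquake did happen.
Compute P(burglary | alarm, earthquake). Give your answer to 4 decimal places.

P(burglary | alarm, earthquake) ≈ 0.1240

Under noisy-OR, P(alarm | causes) = 1 − (1−0.07)·∏(1−qᵢ) over the active causes.
Numerator (weight on configurations with burglary): 0.950524*0.07 = 0.066537
The normalizing constant is 0.50524*0.93 + 0.950524*0.07 = 0.536410
Posterior = 0.066537 / 0.536410 ≈ 0.1240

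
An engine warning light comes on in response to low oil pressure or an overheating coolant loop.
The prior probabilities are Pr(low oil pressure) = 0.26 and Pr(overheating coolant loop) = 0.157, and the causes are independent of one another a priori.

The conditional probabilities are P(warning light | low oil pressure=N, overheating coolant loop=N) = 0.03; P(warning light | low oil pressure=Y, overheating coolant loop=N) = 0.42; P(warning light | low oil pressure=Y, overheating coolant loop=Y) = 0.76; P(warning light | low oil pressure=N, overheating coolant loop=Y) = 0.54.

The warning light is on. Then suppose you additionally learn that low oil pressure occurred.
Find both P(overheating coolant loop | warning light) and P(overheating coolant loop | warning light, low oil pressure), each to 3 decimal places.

P(overheating coolant loop | warning light) ≈ 0.458; P(overheating coolant loop | warning light, low oil pressure) ≈ 0.252

P(warning light) = 0.03×0.74×0.843 + 0.54×0.74×0.157 + 0.42×0.26×0.843 + 0.76×0.26×0.157 = 0.018715 + 0.062737 + 0.092056 + 0.031023 = 0.204531
Of this, 0.093760 comes from 0.062737 + 0.031023 (the overheating coolant loop=true cases).
P(overheating coolant loop | warning light) = 0.093760 / 0.204531 ≈ 0.458

Now also conditioning on low oil pressure=true:
P(warning light | low oil pressure) = 0.42·0.843 + 0.76·0.157 = 0.354060 + 0.119320 = 0.473380
The overheating coolant loop-present share is 0.76·0.157 = 0.119320.
So P(overheating coolant loop | warning light, low oil pressure) = 0.119320/0.473380 ≈ 0.252.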